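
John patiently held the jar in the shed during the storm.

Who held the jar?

John

'John' marks the agent of the holding event.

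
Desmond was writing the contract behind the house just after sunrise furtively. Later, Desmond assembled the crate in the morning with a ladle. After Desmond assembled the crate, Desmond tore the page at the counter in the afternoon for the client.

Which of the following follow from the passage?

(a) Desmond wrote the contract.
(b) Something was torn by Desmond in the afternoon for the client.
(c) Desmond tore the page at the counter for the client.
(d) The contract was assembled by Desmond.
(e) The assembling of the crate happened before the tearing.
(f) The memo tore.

(b), (c), (e)

(a) Not entailed — 'was writing' is progressive on an accomplishment; it does not entail the completed 'wrote'.
(b) Entailed — dropping 'at the counter' and generalizing the patient leaves a sub-description the original still satisfies.
(c) Entailed — the original entails any weakening of itself; this just drops 'in the afternoon'.
(d) Not entailed — Desmond assembled the crate, not the contract; the contract belongs to the writing event.
(e) Entailed — the narrative places the assembling before the tearing.
(f) Not entailed — the page is what tore, not the memo.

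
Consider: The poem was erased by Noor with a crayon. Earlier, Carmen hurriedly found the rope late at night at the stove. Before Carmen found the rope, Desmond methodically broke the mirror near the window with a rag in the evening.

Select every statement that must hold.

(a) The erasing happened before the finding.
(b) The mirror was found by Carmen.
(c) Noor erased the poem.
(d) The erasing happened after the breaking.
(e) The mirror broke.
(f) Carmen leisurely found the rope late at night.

(c), (d), (e)

(a) Not entailed — the narrative places the finding before the erasing, not after.
(b) Not entailed — Carmen found the rope, not the mirror; the mirror belongs to the breaking event.
(c) Entailed — this follows by dropping conjuncts from the erasing event's description.
(d) Entailed — the narrative places the breaking before the erasing.
(e) Entailed — 'Desmond broke the mirror' is causative; it entails the inchoative 'the mirror broke'.
(f) Not entailed — 'leisurely' adds a manner not in (and inconsistent with) the original.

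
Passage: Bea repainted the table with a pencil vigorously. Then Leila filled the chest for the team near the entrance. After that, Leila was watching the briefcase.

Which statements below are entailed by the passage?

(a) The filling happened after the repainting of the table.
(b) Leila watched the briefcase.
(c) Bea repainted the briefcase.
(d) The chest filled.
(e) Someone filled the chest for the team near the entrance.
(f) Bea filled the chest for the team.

(a) Entailed — the narrative places the repainting before the filling.
(b) Entailed — 'watch' is an activity; 'was watching' entails that some watching happened, so 'watched' holds.
(c) Not entailed — Bea repainted the table, not the briefcase; the briefcase belongs to the watching event.
(d) Entailed — 'Leila filled the chest' is causative; it entails the inchoative 'the chest filled'.
(e) Entailed — every conjunct here is already in the original filling event.
(f) Not entailed — the passage has Leila filling the chest, not Bea.

(a), (b), (d), (e)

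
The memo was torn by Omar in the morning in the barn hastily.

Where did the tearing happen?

'in the barn' marks the location of the tearing event.

in the barn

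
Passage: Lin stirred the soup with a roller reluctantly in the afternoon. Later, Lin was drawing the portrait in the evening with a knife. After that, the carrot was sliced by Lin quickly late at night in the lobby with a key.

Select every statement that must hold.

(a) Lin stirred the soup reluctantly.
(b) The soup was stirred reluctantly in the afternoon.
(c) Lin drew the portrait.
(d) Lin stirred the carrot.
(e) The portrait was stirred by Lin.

(a) Entailed — this follows by dropping conjuncts from the stirring event's description.
(b) Entailed — the original entails any weakening of itself; this just drops 'with a roller' and generalizes the agent.
(c) Not entailed — 'was drawing' is progressive on an accomplishment; it does not entail the completed 'drew'.
(d) Not entailed — Lin stirred the soup, not the carrot; the carrot belongs to the slicing event.
(e) Not entailed — Lin stirred the soup, not the portrait; the portrait belongs to the drawing event.

(a), (b)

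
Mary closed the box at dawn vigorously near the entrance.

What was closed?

the box

'the box' marks the patient of the closing event.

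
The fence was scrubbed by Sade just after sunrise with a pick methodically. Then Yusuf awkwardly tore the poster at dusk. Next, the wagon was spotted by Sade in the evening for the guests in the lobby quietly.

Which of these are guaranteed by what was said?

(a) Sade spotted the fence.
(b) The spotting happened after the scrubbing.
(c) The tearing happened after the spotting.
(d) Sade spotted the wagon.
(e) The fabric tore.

(b), (d)

(a) Not entailed — Sade spotted the wagon, not the fence; the fence belongs to the scrubbing event.
(b) Entailed — the narrative places the scrubbing before the spotting.
(c) Not entailed — the narrative places the tearing before the spotting, not after.
(d) Entailed — the original entails any weakening of itself; this just drops 'in the lobby', 'quietly', 'for the guests', 'in the evening'.
(e) Not entailed — the poster is what tore, not the fabric.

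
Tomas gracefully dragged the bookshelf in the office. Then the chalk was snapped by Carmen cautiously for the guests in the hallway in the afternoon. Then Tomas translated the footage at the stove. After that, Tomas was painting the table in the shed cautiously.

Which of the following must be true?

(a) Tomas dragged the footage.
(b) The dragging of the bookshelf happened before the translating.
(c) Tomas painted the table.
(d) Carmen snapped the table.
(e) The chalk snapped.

(b), (e)

(a) Not entailed — Tomas dragged the bookshelf, not the footage; the footage belongs to the translating event.
(b) Entailed — the narrative places the dragging before the translating.
(c) Not entailed — 'was painting' is progressive on an accomplishment; it does not entail the completed 'painted'.
(d) Not entailed — Carmen snapped the chalk, not the table; the table belongs to the painting event.
(e) Entailed — 'Carmen snapped the chalk' is causative; it entails the inchoative 'the chalk snapped'.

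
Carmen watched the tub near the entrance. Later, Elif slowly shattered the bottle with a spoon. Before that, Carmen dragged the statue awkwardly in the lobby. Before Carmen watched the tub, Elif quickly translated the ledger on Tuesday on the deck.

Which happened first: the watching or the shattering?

The connectives place the watching before the shattering.

the watching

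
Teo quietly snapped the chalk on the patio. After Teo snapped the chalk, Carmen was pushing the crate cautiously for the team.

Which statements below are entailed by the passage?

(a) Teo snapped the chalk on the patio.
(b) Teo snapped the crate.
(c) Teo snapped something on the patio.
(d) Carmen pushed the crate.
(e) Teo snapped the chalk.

(a), (c), (d), (e)

(a) Entailed — dropping 'quietly' leaves a sub-description the original still satisfies.
(b) Not entailed — Teo snapped the chalk, not the crate; the crate belongs to the pushing event.
(c) Entailed — the original entails any weakening of itself; this just drops 'quietly' and generalizes the patient.
(d) Entailed — 'push' is an activity; 'was pushing' entails that some pushing happened, so 'pushed' holds.
(e) Entailed — the original entails any weakening of itself; this just drops 'on the patio', 'quietly'.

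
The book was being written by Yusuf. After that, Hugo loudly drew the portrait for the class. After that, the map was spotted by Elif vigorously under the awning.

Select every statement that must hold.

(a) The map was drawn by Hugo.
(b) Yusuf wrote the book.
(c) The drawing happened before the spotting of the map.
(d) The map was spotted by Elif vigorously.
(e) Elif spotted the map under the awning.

(a) Not entailed — Hugo drew the portrait, not the map; the map belongs to the spotting event.
(b) Not entailed — 'was writing' is progressive on an accomplishment; it does not entail the completed 'wrote'.
(c) Entailed — the narrative places the drawing before the spotting.
(d) Entailed — dropping 'under the awning' leaves a sub-description the original still satisfies.
(e) Entailed — dropping 'vigorously' leaves a sub-description the original still satisfies.

(c), (d), (e)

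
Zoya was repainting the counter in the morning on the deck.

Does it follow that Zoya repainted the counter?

'was repainting' is progressive; for an accomplishment like 'repaint the counter', it doesn't entail completion.

no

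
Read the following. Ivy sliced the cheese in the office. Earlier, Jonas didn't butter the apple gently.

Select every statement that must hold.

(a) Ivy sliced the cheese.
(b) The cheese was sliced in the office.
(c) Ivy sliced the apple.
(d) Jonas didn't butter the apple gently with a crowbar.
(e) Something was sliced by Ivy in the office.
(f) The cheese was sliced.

(a), (b), (d), (e), (f)

(a) Entailed — every conjunct here is already in the original slicing event.
(b) Entailed — this follows by dropping conjuncts from the slicing event's description.
(c) Not entailed — Ivy sliced the cheese, not the apple; the apple belongs to the buttering event.
(d) Entailed — under negation, adding a further restriction is entailed: if no such buttering event occurred, none occurred with a crowbar either.
(e) Entailed — the original entails any weakening of itself; this just generalizes the patient.
(f) Entailed — dropping 'in the office' and generalizing the agent leaves a sub-description the original still satisfies.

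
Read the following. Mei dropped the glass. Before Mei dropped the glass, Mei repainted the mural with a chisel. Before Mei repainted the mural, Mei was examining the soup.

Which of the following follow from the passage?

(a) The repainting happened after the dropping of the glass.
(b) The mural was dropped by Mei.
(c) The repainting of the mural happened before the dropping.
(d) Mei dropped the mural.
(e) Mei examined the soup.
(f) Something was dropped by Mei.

(c), (e), (f)

(a) Not entailed — the narrative places the repainting before the dropping, not after.
(b) Not entailed — Mei dropped the glass, not the mural; the mural belongs to the repainting event.
(c) Entailed — the narrative places the repainting before the dropping.
(d) Not entailed — Mei dropped the glass, not the mural; the mural belongs to the repainting event.
(e) Entailed — 'examine' is an activity; 'was examining' entails that some examining happened, so 'examined' holds.
(f) Entailed — generalizing the patient leaves a sub-description the original still satisfies.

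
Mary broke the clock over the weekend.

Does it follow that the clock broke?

yes

'Mary broke the clock' is the causative; it entails the inchoative 'the clock broke'.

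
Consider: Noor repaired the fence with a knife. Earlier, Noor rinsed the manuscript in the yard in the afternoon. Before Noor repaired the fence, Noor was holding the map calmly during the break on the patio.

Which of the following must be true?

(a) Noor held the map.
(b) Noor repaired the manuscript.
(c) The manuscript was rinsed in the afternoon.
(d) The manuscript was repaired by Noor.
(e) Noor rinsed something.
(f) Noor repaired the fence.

(a), (c), (e), (f)

(a) Entailed — 'hold' is an activity; 'was holding' entails that some holding happened, so 'held' holds.
(b) Not entailed — Noor repaired the fence, not the manuscript; the manuscript belongs to the rinsing event.
(c) Entailed — dropping 'in the yard' and generalizing the agent leaves a sub-description the original still satisfies.
(d) Not entailed — Noor repaired the fence, not the manuscript; the manuscript belongs to the rinsing event.
(e) Entailed — this follows by dropping conjuncts from the rinsing event's description.
(f) Entailed — the original entails any weakening of itself; this just drops 'with a knife'.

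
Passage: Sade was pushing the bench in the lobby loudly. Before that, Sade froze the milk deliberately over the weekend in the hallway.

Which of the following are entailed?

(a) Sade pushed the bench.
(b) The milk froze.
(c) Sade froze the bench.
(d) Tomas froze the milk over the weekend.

(a), (b)

(a) Entailed — 'push' is an activity; 'was pushing' entails that some pushing happened, so 'pushed' holds.
(b) Entailed — 'Sade froze the milk' is causative; it entails the inchoative 'the milk froze'.
(c) Not entailed — Sade froze the milk, not the bench; the bench belongs to the pushing event.
(d) Not entailed — the passage has Sade freezing the milk, not Tomas.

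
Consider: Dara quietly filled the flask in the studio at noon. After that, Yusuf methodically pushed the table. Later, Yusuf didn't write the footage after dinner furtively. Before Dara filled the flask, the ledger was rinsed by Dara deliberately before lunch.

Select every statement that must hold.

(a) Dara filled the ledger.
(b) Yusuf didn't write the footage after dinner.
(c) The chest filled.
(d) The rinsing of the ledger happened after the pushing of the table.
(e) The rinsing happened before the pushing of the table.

(e)

(a) Not entailed — Dara filled the flask, not the ledger; the ledger belongs to the rinsing event.
(b) Not entailed — dropping 'furtively' under negation is not valid — the original leaves open that Yusuf wrote the footage some other way.
(c) Not entailed — the flask is what filled, not the chest.
(d) Not entailed — the narrative places the rinsing before the pushing, not after.
(e) Entailed — the narrative places the rinsing before the pushing.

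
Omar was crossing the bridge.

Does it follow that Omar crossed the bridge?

no

'was crossing' is progressive; for an accomplishment like 'cross the bridge', it doesn't entail completion.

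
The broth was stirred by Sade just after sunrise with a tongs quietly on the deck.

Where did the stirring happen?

on the deck

'on the deck' marks the location of the stirring event.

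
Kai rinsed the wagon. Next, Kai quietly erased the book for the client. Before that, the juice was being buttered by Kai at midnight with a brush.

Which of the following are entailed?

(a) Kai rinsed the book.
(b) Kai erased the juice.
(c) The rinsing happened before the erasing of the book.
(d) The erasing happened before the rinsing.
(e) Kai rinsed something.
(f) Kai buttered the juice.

(c), (e)

(a) Not entailed — Kai rinsed the wagon, not the book; the book belongs to the erasing event.
(b) Not entailed — Kai erased the book, not the juice; the juice belongs to the buttering event.
(c) Entailed — the narrative places the rinsing before the erasing.
(d) Not entailed — the narrative places the rinsing before the erasing, not after.
(e) Entailed — the original entails any weakening of itself; this just generalizes the patient.
(f) Not entailed — 'was buttering' is progressive on an accomplishment; it does not entail the completed 'buttered'.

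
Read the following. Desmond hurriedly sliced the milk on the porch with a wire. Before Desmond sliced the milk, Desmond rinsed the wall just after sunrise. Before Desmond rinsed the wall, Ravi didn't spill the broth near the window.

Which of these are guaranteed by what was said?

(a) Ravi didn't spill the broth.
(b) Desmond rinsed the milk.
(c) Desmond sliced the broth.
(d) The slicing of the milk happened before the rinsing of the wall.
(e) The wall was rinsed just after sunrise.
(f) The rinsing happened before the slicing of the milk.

(e), (f)

(a) Not entailed — dropping 'near the window' under negation is not valid — the original leaves open that Ravi spilled the broth some other way.
(b) Not entailed — Desmond rinsed the wall, not the milk; the milk belongs to the slicing event.
(c) Not entailed — Desmond sliced the milk, not the broth; the broth belongs to the spilling event.
(d) Not entailed — the narrative places the rinsing before the slicing, not after.
(e) Entailed — generalizing the agent leaves a sub-description the original still satisfies.
(f) Entailed — the narrative places the rinsing before the slicing.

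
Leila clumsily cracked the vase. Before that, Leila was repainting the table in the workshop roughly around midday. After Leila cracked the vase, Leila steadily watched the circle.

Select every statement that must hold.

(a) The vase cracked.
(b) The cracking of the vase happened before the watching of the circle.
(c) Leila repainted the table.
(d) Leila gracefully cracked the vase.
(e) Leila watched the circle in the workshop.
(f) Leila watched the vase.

(a), (b)

(a) Entailed — 'Leila cracked the vase' is causative; it entails the inchoative 'the vase cracked'.
(b) Entailed — the narrative places the cracking before the watching.
(c) Not entailed — 'was repainting' is progressive on an accomplishment; it does not entail the completed 'repainted'.
(d) Not entailed — 'gracefully' adds a manner not in (and inconsistent with) the original.
(e) Not entailed — 'in the workshop' adds information not in the original event.
(f) Not entailed — Leila watched the circle, not the vase; the vase belongs to the cracking event.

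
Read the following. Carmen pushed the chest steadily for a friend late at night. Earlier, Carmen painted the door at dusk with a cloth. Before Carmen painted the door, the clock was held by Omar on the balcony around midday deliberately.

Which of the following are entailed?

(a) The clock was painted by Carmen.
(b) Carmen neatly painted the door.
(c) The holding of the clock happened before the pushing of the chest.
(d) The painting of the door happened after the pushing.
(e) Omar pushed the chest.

(a) Not entailed — Carmen painted the door, not the clock; the clock belongs to the holding event.
(b) Not entailed — 'neatly' adds information not in the original event.
(c) Entailed — the narrative places the holding before the pushing.
(d) Not entailed — the narrative places the painting before the pushing, not after.
(e) Not entailed — the passage has Carmen pushing the chest, not Omar.

(c)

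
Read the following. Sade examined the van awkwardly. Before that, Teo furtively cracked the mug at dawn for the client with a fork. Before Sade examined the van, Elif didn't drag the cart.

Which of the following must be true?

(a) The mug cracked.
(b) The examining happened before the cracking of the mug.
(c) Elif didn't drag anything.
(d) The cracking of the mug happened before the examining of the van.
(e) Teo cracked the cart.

(a), (d)

(a) Entailed — 'Teo cracked the mug' is causative; it entails the inchoative 'the mug cracked'.
(b) Not entailed — the narrative places the cracking before the examining, not after.
(c) Not entailed — the original only denies this specific event; Elif may have dragged something else.
(d) Entailed — the narrative places the cracking before the examining.
(e) Not entailed — Teo cracked the mug, not the cart; the cart belongs to the dragging event.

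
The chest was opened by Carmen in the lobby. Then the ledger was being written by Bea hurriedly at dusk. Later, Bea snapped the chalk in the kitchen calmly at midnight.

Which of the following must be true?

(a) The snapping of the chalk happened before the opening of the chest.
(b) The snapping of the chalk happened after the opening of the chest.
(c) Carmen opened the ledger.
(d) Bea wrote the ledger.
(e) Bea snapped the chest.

(a) Not entailed — the narrative places the opening before the snapping, not after.
(b) Entailed — the narrative places the opening before the snapping.
(c) Not entailed — Carmen opened the chest, not the ledger; the ledger belongs to the writing event.
(d) Not entailed — 'was writing' is progressive on an accomplishment; it does not entail the completed 'wrote'.
(e) Not entailed — Bea snapped the chalk, not the chest; the chest belongs to the opening event.

(b)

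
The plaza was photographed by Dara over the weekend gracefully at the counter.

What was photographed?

the plaza

'the plaza' marks the patient of the photographing event.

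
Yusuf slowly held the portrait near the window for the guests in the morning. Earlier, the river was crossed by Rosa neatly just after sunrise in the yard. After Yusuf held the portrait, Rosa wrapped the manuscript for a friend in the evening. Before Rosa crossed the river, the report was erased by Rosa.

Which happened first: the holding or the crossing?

The connectives place the crossing before the holding.

the crossing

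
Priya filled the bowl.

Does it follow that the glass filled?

Nothing is said about any glass; only the bowl is affected.

no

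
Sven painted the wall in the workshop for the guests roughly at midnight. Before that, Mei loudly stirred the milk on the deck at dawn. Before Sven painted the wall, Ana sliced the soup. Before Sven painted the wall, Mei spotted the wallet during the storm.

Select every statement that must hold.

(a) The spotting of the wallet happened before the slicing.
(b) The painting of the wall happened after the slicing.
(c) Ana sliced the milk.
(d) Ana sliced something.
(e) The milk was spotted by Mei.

(a) Not entailed — the narrative doesn't order the spotting relative to the slicing.
(b) Entailed — the narrative places the slicing before the painting.
(c) Not entailed — Ana sliced the soup, not the milk; the milk belongs to the stirring event.
(d) Entailed — the original entails any weakening of itself; this just generalizes the patient.
(e) Not entailed — Mei spotted the wallet, not the milk; the milk belongs to the stirring event.

(b), (d)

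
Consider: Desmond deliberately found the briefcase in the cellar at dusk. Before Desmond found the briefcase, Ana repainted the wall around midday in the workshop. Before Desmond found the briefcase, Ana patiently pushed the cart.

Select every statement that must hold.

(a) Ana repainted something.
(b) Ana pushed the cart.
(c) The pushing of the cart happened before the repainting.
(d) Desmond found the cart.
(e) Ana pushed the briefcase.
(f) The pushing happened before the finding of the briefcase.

(a), (b), (f)

(a) Entailed — dropping 'around midday', 'in the workshop' and generalizing the patient leaves a sub-description the original still satisfies.
(b) Entailed — this follows by dropping conjuncts from the pushing event's description.
(c) Not entailed — the narrative doesn't order the pushing relative to the repainting.
(d) Not entailed — Desmond found the briefcase, not the cart; the cart belongs to the pushing event.
(e) Not entailed — Ana pushed the cart, not the briefcase; the briefcase belongs to the finding event.
(f) Entailed — the narrative places the pushing before the finding.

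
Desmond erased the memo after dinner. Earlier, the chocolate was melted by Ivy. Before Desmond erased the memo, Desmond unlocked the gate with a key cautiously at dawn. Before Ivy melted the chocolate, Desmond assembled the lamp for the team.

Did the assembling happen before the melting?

yes

The narrative orders the assembling before the melting.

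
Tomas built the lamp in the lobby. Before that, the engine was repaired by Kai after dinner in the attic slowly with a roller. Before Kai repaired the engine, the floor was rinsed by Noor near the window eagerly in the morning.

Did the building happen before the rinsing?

no

The narrative orders the rinsing before the building.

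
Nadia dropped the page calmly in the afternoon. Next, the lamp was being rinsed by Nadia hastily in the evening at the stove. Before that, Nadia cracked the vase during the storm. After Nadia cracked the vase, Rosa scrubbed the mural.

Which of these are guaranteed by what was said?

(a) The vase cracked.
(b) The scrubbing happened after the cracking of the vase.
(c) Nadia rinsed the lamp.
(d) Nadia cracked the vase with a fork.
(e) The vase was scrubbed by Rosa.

(a), (b), (c)

(a) Entailed — 'Nadia cracked the vase' is causative; it entails the inchoative 'the vase cracked'.
(b) Entailed — the narrative places the cracking before the scrubbing.
(c) Entailed — 'rinse' is an activity; 'was rinsing' entails that some rinsing happened, so 'rinsed' holds.
(d) Not entailed — 'with a fork' adds information not in the original event.
(e) Not entailed — Rosa scrubbed the mural, not the vase; the vase belongs to the cracking event.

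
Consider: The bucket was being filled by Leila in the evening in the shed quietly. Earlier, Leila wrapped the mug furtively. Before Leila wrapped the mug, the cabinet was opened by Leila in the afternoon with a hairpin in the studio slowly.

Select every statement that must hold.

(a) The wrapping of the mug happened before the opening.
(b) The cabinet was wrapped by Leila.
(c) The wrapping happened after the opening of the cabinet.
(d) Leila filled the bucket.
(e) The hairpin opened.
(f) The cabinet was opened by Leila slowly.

(a) Not entailed — the narrative places the opening before the wrapping, not after.
(b) Not entailed — Leila wrapped the mug, not the cabinet; the cabinet belongs to the opening event.
(c) Entailed — the narrative places the opening before the wrapping.
(d) Not entailed — 'was filling' is progressive on an accomplishment; it does not entail the completed 'filled'.
(e) Not entailed — the cabinet is what opened, not the hairpin.
(f) Entailed — dropping 'with a hairpin', 'in the afternoon', 'in the studio' leaves a sub-description the original still satisfies.

(c), (f)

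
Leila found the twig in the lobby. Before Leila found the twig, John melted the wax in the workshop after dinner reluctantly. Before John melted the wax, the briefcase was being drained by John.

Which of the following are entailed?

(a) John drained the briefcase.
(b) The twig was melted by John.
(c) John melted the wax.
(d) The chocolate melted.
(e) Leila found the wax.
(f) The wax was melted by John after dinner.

(a) Not entailed — 'was draining' is progressive on an accomplishment; it does not entail the completed 'drained'.
(b) Not entailed — John melted the wax, not the twig; the twig belongs to the finding event.
(c) Entailed — this follows by dropping conjuncts from the melting event's description.
(d) Not entailed — the wax is what melted, not the chocolate.
(e) Not entailed — Leila found the twig, not the wax; the wax belongs to the melting event.
(f) Entailed — dropping 'reluctantly', 'in the workshop' leaves a sub-description the original still satisfies.

(c), (f)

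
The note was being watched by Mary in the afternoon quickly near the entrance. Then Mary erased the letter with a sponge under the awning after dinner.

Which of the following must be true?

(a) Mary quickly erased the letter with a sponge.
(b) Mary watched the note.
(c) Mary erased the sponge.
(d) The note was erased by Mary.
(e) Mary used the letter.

(b)

(a) Not entailed — 'quickly' adds information not in the original event.
(b) Entailed — 'watch' is an activity; 'was watching' entails that some watching happened, so 'watched' holds.
(c) Not entailed — the sponge is the instrument, not what was erased.
(d) Not entailed — Mary erased the letter, not the note; the note belongs to the watching event.
(e) Not entailed — the letter is the patient, not an instrument — Mary used a sponge.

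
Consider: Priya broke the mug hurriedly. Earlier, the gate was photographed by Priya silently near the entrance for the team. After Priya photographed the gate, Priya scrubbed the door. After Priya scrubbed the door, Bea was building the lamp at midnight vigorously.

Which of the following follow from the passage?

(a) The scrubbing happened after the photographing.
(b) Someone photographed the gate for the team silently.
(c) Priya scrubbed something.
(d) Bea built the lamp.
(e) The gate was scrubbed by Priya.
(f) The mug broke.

(a), (b), (c), (f)

(a) Entailed — the narrative places the photographing before the scrubbing.
(b) Entailed — this follows by dropping conjuncts from the photographing event's description.
(c) Entailed — generalizing the patient leaves a sub-description the original still satisfies.
(d) Not entailed — 'was building' is progressive on an accomplishment; it does not entail the completed 'built'.
(e) Not entailed — Priya scrubbed the door, not the gate; the gate belongs to the photographing event.
(f) Entailed — 'Priya broke the mug' is causative; it entails the inchoative 'the mug broke'.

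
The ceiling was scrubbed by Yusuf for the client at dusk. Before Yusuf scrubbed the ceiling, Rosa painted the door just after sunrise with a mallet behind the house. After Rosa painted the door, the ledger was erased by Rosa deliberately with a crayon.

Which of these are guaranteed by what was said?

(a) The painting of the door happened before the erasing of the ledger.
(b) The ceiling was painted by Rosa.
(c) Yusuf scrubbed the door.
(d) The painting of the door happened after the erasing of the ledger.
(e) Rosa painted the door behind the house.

(a), (e)

(a) Entailed — the narrative places the painting before the erasing.
(b) Not entailed — Rosa painted the door, not the ceiling; the ceiling belongs to the scrubbing event.
(c) Not entailed — Yusuf scrubbed the ceiling, not the door; the door belongs to the painting event.
(d) Not entailed — the narrative places the painting before the erasing, not after.
(e) Entailed — dropping 'with a mallet', 'just after sunrise' leaves a sub-description the original still satisfies.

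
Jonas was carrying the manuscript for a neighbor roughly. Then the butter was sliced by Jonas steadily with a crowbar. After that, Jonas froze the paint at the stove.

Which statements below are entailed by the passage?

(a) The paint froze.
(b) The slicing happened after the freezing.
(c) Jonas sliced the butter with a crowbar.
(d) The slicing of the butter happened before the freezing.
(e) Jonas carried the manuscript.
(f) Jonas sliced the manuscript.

(a), (c), (d), (e)

(a) Entailed — 'Jonas froze the paint' is causative; it entails the inchoative 'the paint froze'.
(b) Not entailed — the narrative places the slicing before the freezing, not after.
(c) Entailed — this follows by dropping conjuncts from the slicing event's description.
(d) Entailed — the narrative places the slicing before the freezing.
(e) Entailed — 'carry' is an activity; 'was carrying' entails that some carrying happened, so 'carried' holds.
(f) Not entailed — Jonas sliced the butter, not the manuscript; the manuscript belongs to the carrying event.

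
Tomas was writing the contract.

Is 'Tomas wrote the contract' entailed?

'was writing' is progressive; for an accomplishment like 'write the contract', it doesn't entail completion.

no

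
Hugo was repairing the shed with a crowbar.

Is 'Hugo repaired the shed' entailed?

'was repairing' is progressive; for an accomplishment like 'repair the shed', it doesn't entail completion.

no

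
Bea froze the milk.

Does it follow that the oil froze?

no

Nothing is said about any oil; only the milk is affected.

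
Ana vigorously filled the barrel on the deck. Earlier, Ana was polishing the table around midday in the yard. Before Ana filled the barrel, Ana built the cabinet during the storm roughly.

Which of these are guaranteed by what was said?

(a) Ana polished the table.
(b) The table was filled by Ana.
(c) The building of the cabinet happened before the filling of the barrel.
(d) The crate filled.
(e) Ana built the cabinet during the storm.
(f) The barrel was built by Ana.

(a), (c), (e)

(a) Entailed — 'polish' is an activity; 'was polishing' entails that some polishing happened, so 'polished' holds.
(b) Not entailed — Ana filled the barrel, not the table; the table belongs to the polishing event.
(c) Entailed — the narrative places the building before the filling.
(d) Not entailed — the barrel is what filled, not the crate.
(e) Entailed — every conjunct here is already in the original building event.
(f) Not entailed — Ana built the cabinet, not the barrel; the barrel belongs to the filling event.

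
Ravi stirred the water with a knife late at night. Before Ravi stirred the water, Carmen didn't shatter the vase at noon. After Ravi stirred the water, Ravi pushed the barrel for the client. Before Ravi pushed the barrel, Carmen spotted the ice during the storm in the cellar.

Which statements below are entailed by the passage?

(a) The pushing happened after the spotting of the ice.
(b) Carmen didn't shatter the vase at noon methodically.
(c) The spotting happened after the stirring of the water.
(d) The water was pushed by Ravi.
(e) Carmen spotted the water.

(a), (b)

(a) Entailed — the narrative places the spotting before the pushing.
(b) Entailed — under negation, adding a further restriction is entailed: if no such shattering event occurred, none occurred methodically either.
(c) Not entailed — the narrative doesn't order the stirring relative to the spotting.
(d) Not entailed — Ravi pushed the barrel, not the water; the water belongs to the stirring event.
(e) Not entailed — Carmen spotted the ice, not the water; the water belongs to the stirring event.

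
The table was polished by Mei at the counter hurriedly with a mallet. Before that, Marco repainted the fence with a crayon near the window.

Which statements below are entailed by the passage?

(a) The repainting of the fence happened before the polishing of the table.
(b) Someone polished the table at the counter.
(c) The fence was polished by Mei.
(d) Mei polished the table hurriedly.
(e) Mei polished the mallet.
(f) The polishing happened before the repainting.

(a), (b), (d)

(a) Entailed — the narrative places the repainting before the polishing.
(b) Entailed — the original entails any weakening of itself; this just drops 'with a mallet', 'hurriedly' and generalizes the agent.
(c) Not entailed — Mei polished the table, not the fence; the fence belongs to the repainting event.
(d) Entailed — the original entails any weakening of itself; this just drops 'with a mallet', 'at the counter'.
(e) Not entailed — the mallet is the instrument, not what was polished.
(f) Not entailed — the narrative places the repainting before the polishing, not after.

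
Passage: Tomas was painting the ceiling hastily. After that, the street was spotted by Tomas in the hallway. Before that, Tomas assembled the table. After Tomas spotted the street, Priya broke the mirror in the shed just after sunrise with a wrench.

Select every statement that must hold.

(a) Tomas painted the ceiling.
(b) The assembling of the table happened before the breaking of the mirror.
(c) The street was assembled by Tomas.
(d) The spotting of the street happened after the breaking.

(b)

(a) Not entailed — 'was painting' is progressive on an accomplishment; it does not entail the completed 'painted'.
(b) Entailed — the narrative places the assembling before the breaking.
(c) Not entailed — Tomas assembled the table, not the street; the street belongs to the spotting event.
(d) Not entailed — the narrative places the spotting before the breaking, not after.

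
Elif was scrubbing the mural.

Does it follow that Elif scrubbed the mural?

yes

'scrub' is atelic; if Elif was scrubbing the mural, then Elif scrubbed the mural (for some time).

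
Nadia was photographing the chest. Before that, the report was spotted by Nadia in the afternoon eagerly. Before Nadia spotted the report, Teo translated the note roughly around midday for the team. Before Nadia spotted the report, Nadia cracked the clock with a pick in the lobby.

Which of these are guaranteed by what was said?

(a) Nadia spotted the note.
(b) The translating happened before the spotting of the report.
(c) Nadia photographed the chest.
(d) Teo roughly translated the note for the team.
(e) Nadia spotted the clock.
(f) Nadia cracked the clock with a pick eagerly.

(a) Not entailed — Nadia spotted the report, not the note; the note belongs to the translating event.
(b) Entailed — the narrative places the translating before the spotting.
(c) Not entailed — 'was photographing' is progressive on an accomplishment; it does not entail the completed 'photographed'.
(d) Entailed — this follows by dropping conjuncts from the translating event's description.
(e) Not entailed — Nadia spotted the report, not the clock; the clock belongs to the cracking event.
(f) Not entailed — 'eagerly' adds information not in the original event.

(b), (d)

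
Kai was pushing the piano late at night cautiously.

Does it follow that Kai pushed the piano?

'push' is atelic; if Kai was pushing the piano, then Kai pushed the piano (for some time).

yes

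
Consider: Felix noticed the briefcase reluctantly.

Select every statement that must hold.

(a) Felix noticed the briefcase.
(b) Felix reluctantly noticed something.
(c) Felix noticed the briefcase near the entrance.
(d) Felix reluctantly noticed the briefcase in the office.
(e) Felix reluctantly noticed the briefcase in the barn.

(a), (b)

(a) Entailed — this follows by dropping conjuncts from the noticing event's description.
(b) Entailed — every conjunct here is already in the original noticing event.
(c) Not entailed — 'near the entrance' adds information not in the original event.
(d) Not entailed — 'in the office' adds information not in the original event.
(e) Not entailed — 'in the barn' adds information not in the original event.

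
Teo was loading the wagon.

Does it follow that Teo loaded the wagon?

'was loading' is progressive; for an accomplishment like 'load the wagon', it doesn't entail completion.

no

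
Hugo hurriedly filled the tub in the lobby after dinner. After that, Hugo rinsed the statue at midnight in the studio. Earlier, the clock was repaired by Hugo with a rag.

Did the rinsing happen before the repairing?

no

The narrative orders the repairing before the rinsing.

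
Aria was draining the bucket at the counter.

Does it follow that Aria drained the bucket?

'was draining' is progressive; for an accomplishment like 'drain the bucket', it doesn't entail completion.

no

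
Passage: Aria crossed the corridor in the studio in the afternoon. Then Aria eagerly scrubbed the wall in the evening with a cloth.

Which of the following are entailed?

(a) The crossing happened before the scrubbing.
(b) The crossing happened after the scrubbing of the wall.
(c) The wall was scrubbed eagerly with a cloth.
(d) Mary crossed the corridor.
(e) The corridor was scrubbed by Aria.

(a), (c)

(a) Entailed — the narrative places the crossing before the scrubbing.
(b) Not entailed — the narrative places the crossing before the scrubbing, not after.
(c) Entailed — the original entails any weakening of itself; this just drops 'in the evening' and generalizes the agent.
(d) Not entailed — the passage has Aria crossing the corridor, not Mary.
(e) Not entailed — Aria scrubbed the wall, not the corridor; the corridor belongs to the crossing event.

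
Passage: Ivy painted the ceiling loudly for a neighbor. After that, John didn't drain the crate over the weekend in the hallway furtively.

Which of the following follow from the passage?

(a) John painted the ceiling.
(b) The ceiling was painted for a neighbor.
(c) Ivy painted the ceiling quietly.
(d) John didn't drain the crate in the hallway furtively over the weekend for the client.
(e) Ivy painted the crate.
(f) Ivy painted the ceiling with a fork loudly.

(a) Not entailed — the passage has Ivy painting the ceiling, not John.
(b) Entailed — every conjunct here is already in the original painting event.
(c) Not entailed — 'quietly' adds a manner not in (and inconsistent with) the original.
(d) Entailed — under negation, adding a further restriction is entailed: if no such draining event occurred, none occurred for the client either.
(e) Not entailed — Ivy painted the ceiling, not the crate; the crate belongs to the draining event.
(f) Not entailed — 'with a fork' adds information not in the original event.

(b), (d)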